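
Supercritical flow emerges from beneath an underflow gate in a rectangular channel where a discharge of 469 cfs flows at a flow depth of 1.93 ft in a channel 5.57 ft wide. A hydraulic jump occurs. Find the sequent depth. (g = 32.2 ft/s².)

y₂ = 14.2 ft

q = Q/b = 469/5.57 = 84.2 ft²/s; V₁ = q/y₁ = 43.6 ft/s. Fr₁ = V₁/√(g·y₁) = 5.53.
By Bélanger, y₂/y₁ = ½[√(1 + 8Fr₁²) − 1] = ½[√246.0 − 1] = 7.34.
y₂ = 7.34 × 1.93 = 14.2 ft.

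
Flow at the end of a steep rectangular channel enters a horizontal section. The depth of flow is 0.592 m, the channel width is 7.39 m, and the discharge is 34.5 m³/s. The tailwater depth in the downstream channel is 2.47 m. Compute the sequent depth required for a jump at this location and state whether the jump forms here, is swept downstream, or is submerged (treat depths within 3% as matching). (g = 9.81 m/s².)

q = Q/b = 34.5/7.39 = 4.67 m²/s; V₁ = q/y₁ = 7.89 m/s. Fr₁ = V₁/√(g·y₁) = 3.27.
Sequent-depth ratio: y₂/y₁ = ½[√(1 + 8Fr₁²) − 1] = ½[√86.67 − 1] = 4.15.
y₂ = 4.15 × 0.592 = 2.46 m.
Tailwater y_tw = 2.47 m: y_tw ≈ y₂, so the jump forms here.

y₂ = 2.46 m; the jump forms here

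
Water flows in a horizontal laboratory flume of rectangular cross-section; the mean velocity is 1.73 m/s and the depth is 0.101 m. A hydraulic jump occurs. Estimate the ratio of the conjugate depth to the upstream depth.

Fr₁ = V₁/√(g·y₁) = 1.73/√(9.81×0.101) = 1.74.
From the momentum equation for a rectangular channel, y₂/y₁ = ½[√(1 + 8Fr₁²) − 1] = ½[√25.17 − 1] = 2.01.

y₂/y₁ = 2.01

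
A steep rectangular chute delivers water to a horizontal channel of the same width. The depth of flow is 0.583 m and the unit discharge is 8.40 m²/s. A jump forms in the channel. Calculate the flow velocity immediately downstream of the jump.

V₁ = q/y₁ = 8.40/0.583 = 14.4 m/s. Fr₁ = V₁/√(g·y₁) = 14.4/√(9.81×0.583) = 6.02.
Sequent-depth ratio: y₂/y₁ = ½[√(1 + 8Fr₁²) − 1] = ½[√291.4 − 1] = 8.03.
y₂ = 8.03 × 0.583 = 4.68 m.
V₂ = q/y₂ = 8.40/4.68 = 1.79 m/s.

V₂ = 1.79 m/s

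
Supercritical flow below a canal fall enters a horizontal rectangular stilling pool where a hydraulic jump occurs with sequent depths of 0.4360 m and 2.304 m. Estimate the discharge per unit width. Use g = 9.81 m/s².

q = 3.674 m²/s

For a rectangular channel the momentum equation gives q² = ½·g·y₁·y₂·(y₁ + y₂) = ½×9.81×0.4360×2.304×2.740 = 13.50.
q = √13.50 = 3.674 m²/s.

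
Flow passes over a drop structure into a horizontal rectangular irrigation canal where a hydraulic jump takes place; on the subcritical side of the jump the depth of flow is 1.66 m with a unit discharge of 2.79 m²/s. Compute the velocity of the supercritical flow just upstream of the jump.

V₂ = q/y₂ = 2.79/1.66 = 1.68 m/s; Fr₂ = V₂/√(g·y₂) = 0.416.
The Bélanger relation is symmetric: y₁/y₂ = ½[√(1 + 8Fr₂²) − 1] = ½[√2.388 − 1] = 0.273.
y₁ = 0.273 × 1.66 = 0.453 m.
V₁ = q/y₁ = 2.79/0.453 = 6.17 m/s.

V₁ = 6.17 m/s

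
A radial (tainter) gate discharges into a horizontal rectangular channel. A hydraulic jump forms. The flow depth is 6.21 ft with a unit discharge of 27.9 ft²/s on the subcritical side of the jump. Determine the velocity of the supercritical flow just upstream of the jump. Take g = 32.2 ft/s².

V₁ = 26.1 ft/s

V₂ = q/y₂ = 27.9/6.21 = 4.49 ft/s; Fr₂ = V₂/√(g·y₂) = 0.318.
Applying the sequent-depth relation in reverse, y₁/y₂ = ½[√(1 + 8Fr₂²) − 1] = ½[√1.808 − 1] = 0.172.
y₁ = 0.172 × 6.21 = 1.07 ft.
V₁ = q/y₁ = 27.9/1.07 = 26.1 ft/s.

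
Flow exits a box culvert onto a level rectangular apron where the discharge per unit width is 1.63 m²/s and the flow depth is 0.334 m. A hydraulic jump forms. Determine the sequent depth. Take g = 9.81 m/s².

y₂ = 1.12 m

V₁ = q/y₁ = 1.63/0.334 = 4.88 m/s. Fr₁ = V₁/√(g·y₁) = 4.88/√(9.81×0.334) = 2.70.
Sequent-depth ratio: y₂/y₁ = ½[√(1 + 8Fr₁²) − 1] = ½[√59.15 − 1] = 3.35.
y₂ = 3.35 × 0.334 = 1.12 m.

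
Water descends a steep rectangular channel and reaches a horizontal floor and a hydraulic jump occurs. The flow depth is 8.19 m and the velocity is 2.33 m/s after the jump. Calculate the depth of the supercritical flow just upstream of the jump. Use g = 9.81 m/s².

y₁ = 0.988 m

Fr₂ = V₂/√(g·y₂) = 2.33/√(9.81×8.19) = 0.260.
Applying the sequent-depth relation in reverse, y₁/y₂ = ½[√(1 + 8Fr₂²) − 1] = ½[√1.541 − 1] = 0.121.
y₁ = 0.121 × 8.19 = 0.988 m.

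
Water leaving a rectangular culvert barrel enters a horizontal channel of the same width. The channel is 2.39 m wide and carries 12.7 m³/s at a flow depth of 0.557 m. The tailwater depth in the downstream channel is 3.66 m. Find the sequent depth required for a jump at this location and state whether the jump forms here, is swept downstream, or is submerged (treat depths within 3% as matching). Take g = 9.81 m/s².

y₂ = 2.95 m; the jump is submerged

q = Q/b = 12.7/2.39 = 5.31 m²/s; V₁ = q/y₁ = 9.54 m/s. Fr₁ = V₁/√(g·y₁) = 4.08.
Conjugate-depth relation: y₂/y₁ = ½[√(1 + 8Fr₁²) − 1] = ½[√134.2 − 1] = 5.29.
y₂ = 5.29 × 0.557 = 2.95 m.
Tailwater y_tw = 3.66 m: y_tw > y₂, so the jump is submerged.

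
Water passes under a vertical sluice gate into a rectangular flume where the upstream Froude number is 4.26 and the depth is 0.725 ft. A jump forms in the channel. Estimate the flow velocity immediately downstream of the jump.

Fr₁ = 4.26 (given).
From the momentum equation for a rectangular channel, y₂/y₁ = ½[√(1 + 8Fr₁²) − 1] = ½[√146.2 − 1] = 5.55.
y₂ = 5.55 × 0.725 = 4.02 ft.
V₁ = Fr₁·√(g·y₁) = 4.26×√(32.2×0.725) = 20.6 ft/s; q = V₁·y₁ = 14.9 ft²/s.
V₂ = q/y₂ = 14.9/4.02 = 3.71 ft/s.

V₂ = 3.71 ft/s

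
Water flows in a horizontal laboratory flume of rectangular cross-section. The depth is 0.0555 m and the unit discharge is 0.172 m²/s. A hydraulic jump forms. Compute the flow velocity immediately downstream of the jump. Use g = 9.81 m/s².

V₁ = q/y₁ = 0.172/0.0555 = 3.10 m/s. Fr₁ = V₁/√(g·y₁) = 3.10/√(9.81×0.0555) = 4.20.
Conjugate-depth relation: y₂/y₁ = ½[√(1 + 8Fr₁²) − 1] = ½[√142.1 − 1] = 5.46.
y₂ = 5.46 × 0.0555 = 0.303 m.
V₂ = q/y₂ = 0.172/0.303 = 0.568 m/s.

V₂ = 0.568 m/s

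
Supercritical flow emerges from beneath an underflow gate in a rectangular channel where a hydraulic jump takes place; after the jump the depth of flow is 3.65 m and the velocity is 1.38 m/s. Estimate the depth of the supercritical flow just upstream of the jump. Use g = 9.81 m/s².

Fr₂ = V₂/√(g·y₂) = 1.38/√(9.81×3.65) = 0.231.
Applying the sequent-depth relation in reverse, y₁/y₂ = ½[√(1 + 8Fr₂²) − 1] = ½[√1.425 − 1] = 0.0970.
y₁ = 0.0970 × 3.65 = 0.354 m.

y₁ = 0.354 m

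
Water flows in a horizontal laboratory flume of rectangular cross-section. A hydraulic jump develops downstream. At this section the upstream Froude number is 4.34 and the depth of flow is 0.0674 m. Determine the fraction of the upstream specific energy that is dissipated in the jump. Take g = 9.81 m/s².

ΔE/E₁ = 0.429 (42.9%)

Fr₁ = 4.34 (given).
By Bélanger, y₂/y₁ = ½[√(1 + 8Fr₁²) − 1] = ½[√151.7 − 1] = 5.66.
y₂ = 5.66 × 0.0674 = 0.381 m.
E₁ = y₁(1 + Fr₁²/2) = 0.0674×(1 + 4.34²/2) = 0.702 m. ΔE = (y₂ − y₁)³/(4y₁y₂) = 0.301 m. ΔE/E₁ = 0.301/0.702 = 0.429.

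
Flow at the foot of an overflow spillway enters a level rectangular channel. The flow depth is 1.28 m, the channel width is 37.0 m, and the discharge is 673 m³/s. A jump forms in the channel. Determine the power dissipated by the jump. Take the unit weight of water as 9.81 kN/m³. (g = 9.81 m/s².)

q = Q/b = 673/37.0 = 18.2 m²/s; V₁ = q/y₁ = 14.2 m/s. Fr₁ = V₁/√(g·y₁) = 4.01.
Bélanger equation: y₂/y₁ = ½[√(1 + 8Fr₁²) − 1] = ½[√129.7 − 1] = 5.19.
y₂ = 5.19 × 1.28 = 6.65 m.
V₂ = q/y₂ = 18.2/6.65 = 2.74 m/s. E₁ = y₁ + V₁²/2g = 11.6 m; E₂ = y₂ + V₂²/2g = 7.03 m. ΔE = E₁ − E₂ = 4.54 m.
P = γ·Q·ΔE = 9.81 × 673 × 4.54 = 29995 kW.

P = 29995 kW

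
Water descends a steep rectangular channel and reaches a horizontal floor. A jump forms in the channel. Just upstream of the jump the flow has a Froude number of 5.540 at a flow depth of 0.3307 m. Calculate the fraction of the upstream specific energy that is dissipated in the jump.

Fr₁ = 5.540 (given).
From the momentum equation for a rectangular channel, y₂/y₁ = ½[√(1 + 8Fr₁²) − 1] = ½[√246.53 − 1] = 7.351.
y₂ = 7.351 × 0.3307 = 2.431 m.
E₁ = y₁(1 + Fr₁²/2) = 0.3307×(1 + 5.540²/2) = 5.406 m. ΔE = (y₂ − y₁)³/(4y₁y₂) = 2.881 m. ΔE/E₁ = 2.881/5.406 = 0.533.

ΔE/E₁ = 0.533 (53.3%)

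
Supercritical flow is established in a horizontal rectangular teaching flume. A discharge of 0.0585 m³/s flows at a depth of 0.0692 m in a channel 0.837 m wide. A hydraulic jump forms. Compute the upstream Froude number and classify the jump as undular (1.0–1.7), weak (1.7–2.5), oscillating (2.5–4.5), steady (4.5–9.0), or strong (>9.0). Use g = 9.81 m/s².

Fr₁ = 1.23; undular jump

q = Q/b = 0.0585/0.837 = 0.0699 m²/s; V₁ = q/y₁ = 1.01 m/s. Fr₁ = V₁/√(g·y₁) = 1.23.
Fr₁ = 1.23 lies in the undular range.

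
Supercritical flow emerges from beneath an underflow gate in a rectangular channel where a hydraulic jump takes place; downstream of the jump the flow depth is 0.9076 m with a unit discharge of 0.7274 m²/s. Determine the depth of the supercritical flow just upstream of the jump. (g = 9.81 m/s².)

V₂ = q/y₂ = 0.7274/0.9076 = 0.8015 m/s; Fr₂ = V₂/√(g·y₂) = 0.2686.
Since the conjugate-depth ratio holds either way, y₁/y₂ = ½[√(1 + 8Fr₂²) − 1] = ½[√1.5771 − 1] = 0.1279.
y₁ = 0.1279 × 0.9076 = 0.1161 m.

y₁ = 0.1161 m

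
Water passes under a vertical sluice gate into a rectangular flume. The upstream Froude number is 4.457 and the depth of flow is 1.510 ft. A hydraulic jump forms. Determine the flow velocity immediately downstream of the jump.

Fr₁ = 4.457 (given).
Bélanger equation: y₂/y₁ = ½[√(1 + 8Fr₁²) − 1] = ½[√159.92 − 1] = 5.823.
y₂ = 5.823 × 1.510 = 8.793 ft.
V₁ = Fr₁·√(g·y₁) = 4.457×√(32.2×1.510) = 31.08 ft/s; q = V₁·y₁ = 46.93 ft²/s.
V₂ = q/y₂ = 46.93/8.793 = 5.337 ft/s.

V₂ = 5.337 ft/s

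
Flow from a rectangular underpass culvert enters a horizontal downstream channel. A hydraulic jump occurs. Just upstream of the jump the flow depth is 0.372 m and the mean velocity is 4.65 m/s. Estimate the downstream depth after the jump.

Fr₁ = V₁/√(g·y₁) = 4.65/√(9.81×0.372) = 2.43.
Conjugate-depth relation: y₂/y₁ = ½[√(1 + 8Fr₁²) − 1] = ½[√48.40 − 1] = 2.98.
y₂ = 2.98 × 0.372 = 1.11 m.

y₂ = 1.11 m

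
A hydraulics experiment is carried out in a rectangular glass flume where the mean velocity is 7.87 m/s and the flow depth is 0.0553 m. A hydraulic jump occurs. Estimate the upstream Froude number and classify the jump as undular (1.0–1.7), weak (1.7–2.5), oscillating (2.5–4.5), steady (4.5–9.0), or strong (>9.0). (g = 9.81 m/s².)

Fr₁ = V₁/√(g·y₁) = 7.87/√(9.81×0.0553) = 10.7.
Fr₁ = 10.7 lies in the strong range.

Fr₁ = 10.7; strong jump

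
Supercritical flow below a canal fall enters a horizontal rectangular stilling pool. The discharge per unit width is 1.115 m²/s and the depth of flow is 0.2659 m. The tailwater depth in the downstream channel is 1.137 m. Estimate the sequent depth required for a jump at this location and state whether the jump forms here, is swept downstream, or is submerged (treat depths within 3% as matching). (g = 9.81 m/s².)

V₁ = q/y₁ = 1.115/0.2659 = 4.193 m/s. Fr₁ = V₁/√(g·y₁) = 4.193/√(9.81×0.2659) = 2.596.
Bélanger equation: y₂/y₁ = ½[√(1 + 8Fr₁²) − 1] = ½[√54.928 − 1] = 3.206.
y₂ = 3.206 × 0.2659 = 0.8524 m.
Tailwater y_tw = 1.137 m: y_tw > y₂, so the jump is submerged.

y₂ = 0.8524 m; the jump is submerged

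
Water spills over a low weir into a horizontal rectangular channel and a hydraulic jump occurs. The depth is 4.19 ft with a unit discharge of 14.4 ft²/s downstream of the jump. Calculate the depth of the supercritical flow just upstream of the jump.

V₂ = q/y₂ = 14.4/4.19 = 3.44 ft/s; Fr₂ = V₂/√(g·y₂) = 0.296.
From the momentum equation (using Fr₂), y₁/y₂ = ½[√(1 + 8Fr₂²) − 1] = ½[√1.700 − 1] = 0.152.
y₁ = 0.152 × 4.19 = 0.637 ft.

y₁ = 0.637 ft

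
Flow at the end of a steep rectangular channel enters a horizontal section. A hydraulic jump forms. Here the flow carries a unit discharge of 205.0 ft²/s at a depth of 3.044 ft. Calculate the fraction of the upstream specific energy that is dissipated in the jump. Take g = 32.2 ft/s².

ΔE/E₁ = 0.610 (61.0%)

V₁ = q/y₁ = 205.0/3.044 = 67.35 ft/s. Fr₁ = V₁/√(g·y₁) = 67.35/√(32.2×3.044) = 6.802.
Bélanger equation: y₂/y₁ = ½[√(1 + 8Fr₁²) − 1] = ½[√371.18 − 1] = 9.133.
y₂ = 9.133 × 3.044 = 27.80 ft.
E₁ = y₁ + V₁²/2g = 73.47 ft. ΔE = (y₂ − y₁)³/(4y₁y₂) = 44.82 ft. ΔE/E₁ = 44.82/73.47 = 0.610.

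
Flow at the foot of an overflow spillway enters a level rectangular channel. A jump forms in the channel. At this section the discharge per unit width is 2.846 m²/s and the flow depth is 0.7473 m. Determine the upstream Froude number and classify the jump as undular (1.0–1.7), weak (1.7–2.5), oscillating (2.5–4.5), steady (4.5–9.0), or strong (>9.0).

Fr₁ = 1.407; undular jump

V₁ = q/y₁ = 2.846/0.7473 = 3.808 m/s. Fr₁ = V₁/√(g·y₁) = 3.808/√(9.81×0.7473) = 1.407.
Fr₁ = 1.407 lies in the undular range.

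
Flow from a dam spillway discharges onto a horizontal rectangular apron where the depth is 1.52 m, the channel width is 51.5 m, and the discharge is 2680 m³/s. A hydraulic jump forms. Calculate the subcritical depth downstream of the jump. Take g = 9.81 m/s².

y₂ = 18.3 m

q = Q/b = 2680/51.5 = 52.0 m²/s; V₁ = q/y₁ = 34.2 m/s. Fr₁ = V₁/√(g·y₁) = 8.87.
Sequent-depth ratio: y₂/y₁ = ½[√(1 + 8Fr₁²) − 1] = ½[√629.8 − 1] = 12.0.
y₂ = 12.0 × 1.52 = 18.3 m.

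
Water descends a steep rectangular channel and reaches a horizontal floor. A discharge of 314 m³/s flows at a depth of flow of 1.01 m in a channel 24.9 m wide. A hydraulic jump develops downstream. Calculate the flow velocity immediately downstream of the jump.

q = Q/b = 314/24.9 = 12.6 m²/s; V₁ = q/y₁ = 12.5 m/s. Fr₁ = V₁/√(g·y₁) = 3.97.
Bélanger equation: y₂/y₁ = ½[√(1 + 8Fr₁²) − 1] = ½[√126.9 − 1] = 5.13.
y₂ = 5.13 × 1.01 = 5.18 m.
V₂ = q/y₂ = 12.6/5.18 = 2.43 m/s.

V₂ = 2.43 m/s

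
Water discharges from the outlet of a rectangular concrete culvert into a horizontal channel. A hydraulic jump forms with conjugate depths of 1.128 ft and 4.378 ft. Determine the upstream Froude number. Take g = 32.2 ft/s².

Fr₁ = 3.078

For a rectangular channel the momentum equation gives q² = ½·g·y₁·y₂·(y₁ + y₂) = ½×32.2×1.128×4.378×5.506 = 437.8.
q = √437.8 = 20.92 ft²/s.
V₁ = q/y₁ = 18.55 ft/s; Fr₁ = V₁/√(g·y₁) = 3.078.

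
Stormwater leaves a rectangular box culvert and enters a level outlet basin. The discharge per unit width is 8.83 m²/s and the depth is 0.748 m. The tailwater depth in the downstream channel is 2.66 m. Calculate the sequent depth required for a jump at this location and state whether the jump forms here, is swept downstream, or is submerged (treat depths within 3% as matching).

y₂ = 4.25 m; the jump is swept downstream

V₁ = q/y₁ = 8.83/0.748 = 11.8 m/s. Fr₁ = V₁/√(g·y₁) = 11.8/√(9.81×0.748) = 4.36.
Conjugate-depth relation: y₂/y₁ = ½[√(1 + 8Fr₁²) − 1] = ½[√152.9 − 1] = 5.68.
y₂ = 5.68 × 0.748 = 4.25 m.
Tailwater y_tw = 2.66 m: y_tw < y₂, so the jump is swept downstream.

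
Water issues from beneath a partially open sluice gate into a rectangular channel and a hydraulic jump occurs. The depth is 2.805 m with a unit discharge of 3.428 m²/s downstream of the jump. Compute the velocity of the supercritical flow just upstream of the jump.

V₂ = q/y₂ = 3.428/2.805 = 1.222 m/s; Fr₂ = V₂/√(g·y₂) = 0.2330.
From the momentum equation (using Fr₂), y₁/y₂ = ½[√(1 + 8Fr₂²) − 1] = ½[√1.4342 − 1] = 0.09879.
y₁ = 0.09879 × 2.805 = 0.2771 m.
V₁ = q/y₁ = 3.428/0.2771 = 12.37 m/s.

V₁ = 12.37 m/s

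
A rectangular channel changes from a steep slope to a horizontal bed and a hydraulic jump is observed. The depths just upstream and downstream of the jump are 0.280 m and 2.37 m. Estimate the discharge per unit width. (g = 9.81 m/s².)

For a rectangular channel the momentum equation gives q² = ½·g·y₁·y₂·(y₁ + y₂) = ½×9.81×0.280×2.37×2.65 = 8.63.
q = √8.63 = 2.94 m²/s.

q = 2.94 m²/s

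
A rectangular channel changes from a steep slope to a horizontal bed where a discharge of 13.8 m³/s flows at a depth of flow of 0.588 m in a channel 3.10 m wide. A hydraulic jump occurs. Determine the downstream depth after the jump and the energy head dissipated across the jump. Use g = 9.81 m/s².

y₂ = 2.34 m; ΔE = 0.982 m

q = Q/b = 13.8/3.10 = 4.45 m²/s; V₁ = q/y₁ = 7.57 m/s. Fr₁ = V₁/√(g·y₁) = 3.15.
Sequent-depth ratio: y₂/y₁ = ½[√(1 + 8Fr₁²) − 1] = ½[√80.49 − 1] = 3.99.
y₂ = 3.99 × 0.588 = 2.34 m.
V₂ = q/y₂ = 4.45/2.34 = 1.90 m/s. E₁ = y₁ + V₁²/2g = 3.51 m; E₂ = y₂ + V₂²/2g = 2.53 m. ΔE = E₁ − E₂ = 0.982 m.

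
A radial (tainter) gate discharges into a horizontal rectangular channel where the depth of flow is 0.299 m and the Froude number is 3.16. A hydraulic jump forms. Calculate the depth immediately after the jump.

Fr₁ = 3.16 (given).
By Bélanger, y₂/y₁ = ½[√(1 + 8Fr₁²) − 1] = ½[√80.88 − 1] = 4.00.
y₂ = 4.00 × 0.299 = 1.20 m.

y₂ = 1.20 m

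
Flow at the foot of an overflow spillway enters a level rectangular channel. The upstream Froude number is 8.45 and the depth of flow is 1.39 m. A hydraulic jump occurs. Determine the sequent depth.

Fr₁ = 8.45 (given).
By Bélanger, y₂/y₁ = ½[√(1 + 8Fr₁²) − 1] = ½[√572.2 − 1] = 11.5.
y₂ = 11.5 × 1.39 = 15.9 m.

y₂ = 15.9 m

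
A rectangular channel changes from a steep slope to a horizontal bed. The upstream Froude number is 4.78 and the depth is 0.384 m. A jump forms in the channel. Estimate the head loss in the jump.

Fr₁ = 4.78 (given).
Sequent-depth ratio: y₂/y₁ = ½[√(1 + 8Fr₁²) − 1] = ½[√183.8 − 1] = 6.28.
y₂ = 6.28 × 0.384 = 2.41 m.
Head loss: ΔE = (y₂ − y₁)³/(4y₁y₂) = (2.41 − 0.384)³/(4×0.384×2.41) = 8.33/3.70 = 2.25 m.

ΔE = 2.25 m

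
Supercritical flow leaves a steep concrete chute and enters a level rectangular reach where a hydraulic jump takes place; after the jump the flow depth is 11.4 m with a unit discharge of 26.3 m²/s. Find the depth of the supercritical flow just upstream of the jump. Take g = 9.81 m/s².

y₁ = 0.998 m

V₂ = q/y₂ = 26.3/11.4 = 2.31 m/s; Fr₂ = V₂/√(g·y₂) = 0.218.
The Bélanger relation is symmetric: y₁/y₂ = ½[√(1 + 8Fr₂²) − 1] = ½[√1.381 − 1] = 0.0875.
y₁ = 0.0875 × 11.4 = 0.998 m.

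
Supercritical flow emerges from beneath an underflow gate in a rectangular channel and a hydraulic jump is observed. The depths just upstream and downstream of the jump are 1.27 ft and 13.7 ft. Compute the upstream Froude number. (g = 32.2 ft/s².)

Fr₁ = 7.97

For a rectangular channel the momentum equation gives q² = ½·g·y₁·y₂·(y₁ + y₂) = ½×32.2×1.27×13.7×15.0 = 4193.
q = √4193 = 64.8 ft²/s.
V₁ = q/y₁ = 51.0 ft/s; Fr₁ = V₁/√(g·y₁) = 7.97.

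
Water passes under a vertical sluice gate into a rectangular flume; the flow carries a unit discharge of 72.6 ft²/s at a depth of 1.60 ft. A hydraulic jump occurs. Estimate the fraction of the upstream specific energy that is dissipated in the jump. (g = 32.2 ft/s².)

V₁ = q/y₁ = 72.6/1.60 = 45.4 ft/s. Fr₁ = V₁/√(g·y₁) = 45.4/√(32.2×1.60) = 6.32.
From the momentum equation for a rectangular channel, y₂/y₁ = ½[√(1 + 8Fr₁²) − 1] = ½[√320.7 − 1] = 8.45.
y₂ = 8.45 × 1.60 = 13.5 ft.
E₁ = y₁ + V₁²/2g = 33.6 ft. ΔE = (y₂ − y₁)³/(4y₁y₂) = 19.6 ft. ΔE/E₁ = 19.6/33.6 = 0.584.

ΔE/E₁ = 0.584 (58.4%)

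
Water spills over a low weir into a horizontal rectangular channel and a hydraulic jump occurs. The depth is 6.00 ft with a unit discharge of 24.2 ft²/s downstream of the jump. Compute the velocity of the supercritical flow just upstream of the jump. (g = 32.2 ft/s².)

V₁ = 27.5 ft/s

V₂ = q/y₂ = 24.2/6.00 = 4.03 ft/s; Fr₂ = V₂/√(g·y₂) = 0.290.
Applying the sequent-depth relation in reverse, y₁/y₂ = ½[√(1 + 8Fr₂²) − 1] = ½[√1.674 − 1] = 0.147.
y₁ = 0.147 × 6.00 = 0.881 ft.
V₁ = q/y₁ = 24.2/0.881 = 27.5 ft/s.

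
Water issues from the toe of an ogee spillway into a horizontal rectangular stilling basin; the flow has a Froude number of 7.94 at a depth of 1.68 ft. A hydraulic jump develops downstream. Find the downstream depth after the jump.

Fr₁ = 7.94 (given).
By Bélanger, y₂/y₁ = ½[√(1 + 8Fr₁²) − 1] = ½[√505.3 − 1] = 10.7.
y₂ = 10.7 × 1.68 = 18.0 ft.

y₂ = 18.0 ft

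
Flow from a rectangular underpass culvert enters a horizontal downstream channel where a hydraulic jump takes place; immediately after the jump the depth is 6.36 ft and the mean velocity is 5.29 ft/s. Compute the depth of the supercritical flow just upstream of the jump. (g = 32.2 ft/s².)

y₁ = 1.42 ft

Fr₂ = V₂/√(g·y₂) = 5.29/√(32.2×6.36) = 0.370.
The Bélanger relation is symmetric: y₁/y₂ = ½[√(1 + 8Fr₂²) − 1] = ½[√2.093 − 1] = 0.223.
y₁ = 0.223 × 6.36 = 1.42 ft.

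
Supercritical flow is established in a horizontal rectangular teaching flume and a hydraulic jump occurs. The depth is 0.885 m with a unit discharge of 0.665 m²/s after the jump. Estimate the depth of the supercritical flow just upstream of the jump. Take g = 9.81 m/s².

y₁ = 0.103 m

V₂ = q/y₂ = 0.665/0.885 = 0.751 m/s; Fr₂ = V₂/√(g·y₂) = 0.255.
From the momentum equation (using Fr₂), y₁/y₂ = ½[√(1 + 8Fr₂²) − 1] = ½[√1.520 − 1] = 0.116.
y₁ = 0.116 × 0.885 = 0.103 m.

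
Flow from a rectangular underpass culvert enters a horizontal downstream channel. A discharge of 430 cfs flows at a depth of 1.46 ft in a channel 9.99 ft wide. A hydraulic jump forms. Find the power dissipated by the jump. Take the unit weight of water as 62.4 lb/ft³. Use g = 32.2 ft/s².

q = Q/b = 430/9.99 = 43.0 ft²/s; V₁ = q/y₁ = 29.5 ft/s. Fr₁ = V₁/√(g·y₁) = 4.30.
From the momentum equation for a rectangular channel, y₂/y₁ = ½[√(1 + 8Fr₁²) − 1] = ½[√148.9 − 1] = 5.60.
y₂ = 5.60 × 1.46 = 8.18 ft.
Head loss: ΔE = (y₂ − y₁)³/(4y₁y₂) = (8.18 − 1.46)³/(4×1.46×8.18) = 303/47.8 = 6.35 ft.
P = γ·Q·ΔE/550 = 62.4 × 430 × 6.35 / 550 = 310 hp.

P = 310 hp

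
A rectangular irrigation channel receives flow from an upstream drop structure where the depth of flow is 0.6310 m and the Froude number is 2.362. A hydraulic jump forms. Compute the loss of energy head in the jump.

ΔE = 0.3629 m

Fr₁ = 2.362 (given).
From the momentum equation for a rectangular channel, y₂/y₁ = ½[√(1 + 8Fr₁²) − 1] = ½[√45.632 − 1] = 2.878.
y₂ = 2.878 × 0.6310 = 1.816 m.
V₁ = Fr₁·√(g·y₁) = 2.362×√(9.81×0.6310) = 5.877 m/s; q = V₁·y₁ = 3.708 m²/s. V₂ = q/y₂ = 3.708/1.816 = 2.042 m/s. E₁ = y₁ + V₁²/2g = 2.391 m; E₂ = y₂ + V₂²/2g = 2.028 m. ΔE = E₁ − E₂ = 0.3629 m.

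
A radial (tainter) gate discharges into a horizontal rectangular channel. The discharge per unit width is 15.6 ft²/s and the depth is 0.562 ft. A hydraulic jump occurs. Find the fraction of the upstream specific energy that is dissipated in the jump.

V₁ = q/y₁ = 15.6/0.562 = 27.8 ft/s. Fr₁ = V₁/√(g·y₁) = 27.8/√(32.2×0.562) = 6.53.
Conjugate-depth relation: y₂/y₁ = ½[√(1 + 8Fr₁²) − 1] = ½[√341.6 − 1] = 8.74.
y₂ = 8.74 × 0.562 = 4.91 ft.
E₁ = y₁ + V₁²/2g = 12.5 ft. ΔE = (y₂ − y₁)³/(4y₁y₂) = 7.46 ft. ΔE/E₁ = 7.46/12.5 = 0.595.

ΔE/E₁ = 0.595 (59.5%)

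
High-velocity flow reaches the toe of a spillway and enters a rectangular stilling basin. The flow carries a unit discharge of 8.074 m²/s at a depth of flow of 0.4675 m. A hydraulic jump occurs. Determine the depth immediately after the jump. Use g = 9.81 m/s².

y₂ = 5.103 m

V₁ = q/y₁ = 8.074/0.4675 = 17.27 m/s. Fr₁ = V₁/√(g·y₁) = 17.27/√(9.81×0.4675) = 8.065.
From the momentum equation for a rectangular channel, y₂/y₁ = ½[√(1 + 8Fr₁²) − 1] = ½[√521.30 − 1] = 10.92.
y₂ = 10.92 × 0.4675 = 5.103 m.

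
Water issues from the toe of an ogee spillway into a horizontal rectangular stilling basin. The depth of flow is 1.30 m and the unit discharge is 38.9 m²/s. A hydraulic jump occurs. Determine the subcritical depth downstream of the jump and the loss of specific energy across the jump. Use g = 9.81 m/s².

y₂ = 14.8 m; ΔE = 31.8 m

V₁ = q/y₁ = 38.9/1.30 = 29.9 m/s. Fr₁ = V₁/√(g·y₁) = 29.9/√(9.81×1.30) = 8.38.
By Bélanger, y₂/y₁ = ½[√(1 + 8Fr₁²) − 1] = ½[√562.7 − 1] = 11.4.
y₂ = 11.4 × 1.30 = 14.8 m.
Head loss: ΔE = (y₂ − y₁)³/(4y₁y₂) = (14.8 − 1.30)³/(4×1.30×14.8) = 2443/76.8 = 31.8 m.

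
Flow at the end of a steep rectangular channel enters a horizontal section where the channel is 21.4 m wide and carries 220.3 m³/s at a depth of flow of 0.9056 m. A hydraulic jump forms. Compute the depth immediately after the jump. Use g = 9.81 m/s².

q = Q/b = 220.3/21.4 = 10.29 m²/s; V₁ = q/y₁ = 11.37 m/s. Fr₁ = V₁/√(g·y₁) = 3.814.
Conjugate-depth relation: y₂/y₁ = ½[√(1 + 8Fr₁²) − 1] = ½[√117.36 − 1] = 4.917.
y₂ = 4.917 × 0.9056 = 4.453 m.

y₂ = 4.453 m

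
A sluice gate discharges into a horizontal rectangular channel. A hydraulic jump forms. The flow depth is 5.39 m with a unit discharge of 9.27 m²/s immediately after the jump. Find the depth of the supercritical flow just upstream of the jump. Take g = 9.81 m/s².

V₂ = q/y₂ = 9.27/5.39 = 1.72 m/s; Fr₂ = V₂/√(g·y₂) = 0.237.
Applying the sequent-depth relation in reverse, y₁/y₂ = ½[√(1 + 8Fr₂²) − 1] = ½[√1.448 − 1] = 0.102.
y₁ = 0.102 × 5.39 = 0.547 m.

y₁ = 0.547 m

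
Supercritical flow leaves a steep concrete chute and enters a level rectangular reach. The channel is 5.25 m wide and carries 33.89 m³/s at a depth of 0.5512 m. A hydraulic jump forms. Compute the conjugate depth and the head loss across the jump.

y₂ = 3.660 m; ΔE = 3.723 m

q = Q/b = 33.89/5.25 = 6.455 m²/s; V₁ = q/y₁ = 11.71 m/s. Fr₁ = V₁/√(g·y₁) = 5.036.
From the momentum equation for a rectangular channel, y₂/y₁ = ½[√(1 + 8Fr₁²) − 1] = ½[√203.92 − 1] = 6.640.
y₂ = 6.640 × 0.5512 = 3.660 m.
Head loss: ΔE = (y₂ − y₁)³/(4y₁y₂) = (3.660 − 0.5512)³/(4×0.5512×3.660) = 30.04/8.069 = 3.723 m.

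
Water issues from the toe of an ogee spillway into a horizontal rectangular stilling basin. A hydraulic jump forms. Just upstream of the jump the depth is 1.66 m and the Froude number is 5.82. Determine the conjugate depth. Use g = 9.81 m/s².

y₂ = 12.9 m

Fr₁ = 5.82 (given).
Conjugate-depth relation: y₂/y₁ = ½[√(1 + 8Fr₁²) − 1] = ½[√272.0 − 1] = 7.75.
y₂ = 7.75 × 1.66 = 12.9 m.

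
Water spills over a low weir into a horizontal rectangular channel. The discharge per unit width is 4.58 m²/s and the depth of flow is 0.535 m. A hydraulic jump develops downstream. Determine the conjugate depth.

y₂ = 2.57 m

V₁ = q/y₁ = 4.58/0.535 = 8.56 m/s. Fr₁ = V₁/√(g·y₁) = 8.56/√(9.81×0.535) = 3.74.
Bélanger equation: y₂/y₁ = ½[√(1 + 8Fr₁²) − 1] = ½[√112.7 − 1] = 4.81.
y₂ = 4.81 × 0.535 = 2.57 m.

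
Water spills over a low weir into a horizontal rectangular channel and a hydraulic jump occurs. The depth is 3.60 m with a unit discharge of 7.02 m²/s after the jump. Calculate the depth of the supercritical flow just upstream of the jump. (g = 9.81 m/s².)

V₂ = q/y₂ = 7.02/3.60 = 1.95 m/s; Fr₂ = V₂/√(g·y₂) = 0.328.
The Bélanger relation is symmetric: y₁/y₂ = ½[√(1 + 8Fr₂²) − 1] = ½[√1.861 − 1] = 0.182.
y₁ = 0.182 × 3.60 = 0.656 m.

y₁ = 0.656 m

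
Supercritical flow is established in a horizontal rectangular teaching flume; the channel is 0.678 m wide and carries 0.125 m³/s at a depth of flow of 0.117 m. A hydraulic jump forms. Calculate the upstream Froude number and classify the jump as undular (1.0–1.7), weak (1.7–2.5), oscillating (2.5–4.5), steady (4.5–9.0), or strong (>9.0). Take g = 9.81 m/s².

q = Q/b = 0.125/0.678 = 0.184 m²/s; V₁ = q/y₁ = 1.58 m/s. Fr₁ = V₁/√(g·y₁) = 1.47.
Fr₁ = 1.47 lies in the undular range.

Fr₁ = 1.47; undular jump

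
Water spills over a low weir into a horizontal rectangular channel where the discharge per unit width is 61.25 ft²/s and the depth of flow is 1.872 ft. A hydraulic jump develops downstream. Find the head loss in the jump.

V₁ = q/y₁ = 61.25/1.872 = 32.72 ft/s. Fr₁ = V₁/√(g·y₁) = 32.72/√(32.2×1.872) = 4.214.
From the momentum equation for a rectangular channel, y₂/y₁ = ½[√(1 + 8Fr₁²) − 1] = ½[√143.08 − 1] = 5.481.
y₂ = 5.481 × 1.872 = 10.26 ft.
Head loss: ΔE = (y₂ − y₁)³/(4y₁y₂) = (10.26 − 1.872)³/(4×1.872×10.26) = 590.2/76.83 = 7.682 ft.

ΔE = 7.682 ft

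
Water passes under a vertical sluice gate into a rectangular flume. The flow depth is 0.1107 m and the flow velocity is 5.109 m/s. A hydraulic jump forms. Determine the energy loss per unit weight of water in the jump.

Fr₁ = V₁/√(g·y₁) = 5.109/√(9.81×0.1107) = 4.903.
Bélanger equation: y₂/y₁ = ½[√(1 + 8Fr₁²) − 1] = ½[√193.28 − 1] = 6.451.
y₂ = 6.451 × 0.1107 = 0.7142 m.
q = V₁·y₁ = 5.109 × 0.1107 = 0.5656 m²/s. V₂ = q/y₂ = 0.5656/0.7142 = 0.7919 m/s. E₁ = y₁ + V₁²/2g = 1.441 m; E₂ = y₂ + V₂²/2g = 0.7461 m. ΔE = E₁ − E₂ = 0.6949 m.

ΔE = 0.6949 m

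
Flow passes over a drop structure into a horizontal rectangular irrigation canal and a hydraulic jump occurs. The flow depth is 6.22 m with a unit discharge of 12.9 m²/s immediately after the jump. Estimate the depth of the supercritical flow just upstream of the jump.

V₂ = q/y₂ = 12.9/6.22 = 2.07 m/s; Fr₂ = V₂/√(g·y₂) = 0.266.
Since the conjugate-depth ratio holds either way, y₁/y₂ = ½[√(1 + 8Fr₂²) − 1] = ½[√1.564 − 1] = 0.125.
y₁ = 0.125 × 6.22 = 0.779 m.

y₁ = 0.779 m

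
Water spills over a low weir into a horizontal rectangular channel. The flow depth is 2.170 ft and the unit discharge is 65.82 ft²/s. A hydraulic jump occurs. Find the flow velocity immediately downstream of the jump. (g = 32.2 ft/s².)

V₁ = q/y₁ = 65.82/2.170 = 30.33 ft/s. Fr₁ = V₁/√(g·y₁) = 30.33/√(32.2×2.170) = 3.629.
Bélanger equation: y₂/y₁ = ½[√(1 + 8Fr₁²) − 1] = ½[√106.33 − 1] = 4.656.
y₂ = 4.656 × 2.170 = 10.10 ft.
V₂ = q/y₂ = 65.82/10.10 = 6.515 ft/s.

V₂ = 6.515 ft/s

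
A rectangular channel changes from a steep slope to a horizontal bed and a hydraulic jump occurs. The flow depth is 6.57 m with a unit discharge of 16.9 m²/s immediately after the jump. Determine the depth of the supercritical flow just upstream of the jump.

y₁ = 1.15 m

V₂ = q/y₂ = 16.9/6.57 = 2.57 m/s; Fr₂ = V₂/√(g·y₂) = 0.320.
Applying the sequent-depth relation in reverse, y₁/y₂ = ½[√(1 + 8Fr₂²) − 1] = ½[√1.821 − 1] = 0.175.
y₁ = 0.175 × 6.57 = 1.15 m.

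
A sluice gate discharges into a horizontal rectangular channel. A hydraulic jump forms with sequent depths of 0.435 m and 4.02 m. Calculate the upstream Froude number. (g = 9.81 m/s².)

For a rectangular channel the momentum equation gives q² = ½·g·y₁·y₂·(y₁ + y₂) = ½×9.81×0.435×4.02×4.45 = 38.2.
q = √38.2 = 6.18 m²/s.
V₁ = q/y₁ = 14.2 m/s; Fr₁ = V₁/√(g·y₁) = 6.88.

Fr₁ = 6.88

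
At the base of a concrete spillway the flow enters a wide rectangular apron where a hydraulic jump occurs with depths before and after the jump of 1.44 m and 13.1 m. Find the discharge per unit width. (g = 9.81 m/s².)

q = 36.7 m²/s

For a rectangular channel the momentum equation gives q² = ½·g·y₁·y₂·(y₁ + y₂) = ½×9.81×1.44×13.1×14.5 = 1345.
q = √1345 = 36.7 m²/s.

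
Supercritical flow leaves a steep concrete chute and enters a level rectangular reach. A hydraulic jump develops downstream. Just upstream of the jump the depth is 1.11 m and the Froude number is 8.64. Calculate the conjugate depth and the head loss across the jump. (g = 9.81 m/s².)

y₂ = 13.0 m; ΔE = 29.2 m

Fr₁ = 8.64 (given).
From the momentum equation for a rectangular channel, y₂/y₁ = ½[√(1 + 8Fr₁²) − 1] = ½[√598.2 − 1] = 11.7.
y₂ = 11.7 × 1.11 = 13.0 m.
V₁ = Fr₁·√(g·y₁) = 8.64×√(9.81×1.11) = 28.5 m/s; q = V₁·y₁ = 31.6 m²/s. V₂ = q/y₂ = 31.6/13.0 = 2.43 m/s. E₁ = y₁ + V₁²/2g = 42.5 m; E₂ = y₂ + V₂²/2g = 13.3 m. ΔE = E₁ − E₂ = 29.2 m.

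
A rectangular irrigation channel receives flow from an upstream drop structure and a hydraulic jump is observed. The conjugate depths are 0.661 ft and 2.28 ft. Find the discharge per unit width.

q = 8.45 ft²/s

For a rectangular channel the momentum equation gives q² = ½·g·y₁·y₂·(y₁ + y₂) = ½×32.2×0.661×2.28×2.94 = 71.4.
q = √71.4 = 8.45 ft²/s.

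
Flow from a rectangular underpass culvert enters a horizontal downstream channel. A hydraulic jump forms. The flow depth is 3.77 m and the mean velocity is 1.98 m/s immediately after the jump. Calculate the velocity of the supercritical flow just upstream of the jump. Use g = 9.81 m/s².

Fr₂ = V₂/√(g·y₂) = 1.98/√(9.81×3.77) = 0.326.
Since the conjugate-depth ratio holds either way, y₁/y₂ = ½[√(1 + 8Fr₂²) − 1] = ½[√1.848 − 1] = 0.180.
y₁ = 0.180 × 3.77 = 0.678 m.
V₁ = q/y₁ = 7.46/0.678 = 11.0 m/s.

V₁ = 11.0 m/s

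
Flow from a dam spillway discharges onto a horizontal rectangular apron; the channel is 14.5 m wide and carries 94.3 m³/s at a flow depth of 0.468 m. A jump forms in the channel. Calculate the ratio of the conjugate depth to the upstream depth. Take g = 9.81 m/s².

q = Q/b = 94.3/14.5 = 6.50 m²/s; V₁ = q/y₁ = 13.9 m/s. Fr₁ = V₁/√(g·y₁) = 6.49.
Conjugate-depth relation: y₂/y₁ = ½[√(1 + 8Fr₁²) − 1] = ½[√337.5 − 1] = 8.69.

y₂/y₁ = 8.69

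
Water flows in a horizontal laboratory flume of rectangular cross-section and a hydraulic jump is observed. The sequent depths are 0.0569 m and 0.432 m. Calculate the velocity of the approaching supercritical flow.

For a rectangular channel the momentum equation gives q² = ½·g·y₁·y₂·(y₁ + y₂) = ½×9.81×0.0569×0.432×0.489 = 0.0589.
q = √0.0589 = 0.243 m²/s.
V₁ = q/y₁ = 0.243/0.0569 = 4.27 m/s.

V₁ = 4.27 m/s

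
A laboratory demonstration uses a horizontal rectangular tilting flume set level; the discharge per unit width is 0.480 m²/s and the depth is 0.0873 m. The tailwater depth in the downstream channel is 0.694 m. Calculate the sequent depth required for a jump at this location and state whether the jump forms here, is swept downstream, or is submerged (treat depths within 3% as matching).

V₁ = q/y₁ = 0.480/0.0873 = 5.50 m/s. Fr₁ = V₁/√(g·y₁) = 5.50/√(9.81×0.0873) = 5.94.
Conjugate-depth relation: y₂/y₁ = ½[√(1 + 8Fr₁²) − 1] = ½[√283.4 − 1] = 7.92.
y₂ = 7.92 × 0.0873 = 0.691 m.
Tailwater y_tw = 0.694 m: y_tw ≈ y₂, so the jump forms here.

y₂ = 0.691 m; the jump forms here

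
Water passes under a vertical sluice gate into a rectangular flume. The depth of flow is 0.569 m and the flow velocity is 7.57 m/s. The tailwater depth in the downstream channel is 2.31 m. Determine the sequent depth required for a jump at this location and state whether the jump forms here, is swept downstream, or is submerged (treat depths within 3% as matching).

y₂ = 2.31 m; the jump forms here

Fr₁ = V₁/√(g·y₁) = 7.57/√(9.81×0.569) = 3.20.
Bélanger equation: y₂/y₁ = ½[√(1 + 8Fr₁²) − 1] = ½[√83.13 − 1] = 4.06.
y₂ = 4.06 × 0.569 = 2.31 m.
Tailwater y_tw = 2.31 m: y_tw ≈ y₂, so the jump forms here.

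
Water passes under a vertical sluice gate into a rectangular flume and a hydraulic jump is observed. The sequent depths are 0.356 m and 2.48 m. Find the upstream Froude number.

For a rectangular channel the momentum equation gives q² = ½·g·y₁·y₂·(y₁ + y₂) = ½×9.81×0.356×2.48×2.84 = 12.3.
q = √12.3 = 3.50 m²/s.
V₁ = q/y₁ = 9.84 m/s; Fr₁ = V₁/√(g·y₁) = 5.27.

Fr₁ = 5.27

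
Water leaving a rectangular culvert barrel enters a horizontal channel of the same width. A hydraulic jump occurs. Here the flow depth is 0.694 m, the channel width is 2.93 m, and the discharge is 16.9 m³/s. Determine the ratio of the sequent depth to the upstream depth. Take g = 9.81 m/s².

y₂/y₁ = 4.03

q = Q/b = 16.9/2.93 = 5.77 m²/s; V₁ = q/y₁ = 8.31 m/s. Fr₁ = V₁/√(g·y₁) = 3.19.
From the momentum equation for a rectangular channel, y₂/y₁ = ½[√(1 + 8Fr₁²) − 1] = ½[√82.17 − 1] = 4.03.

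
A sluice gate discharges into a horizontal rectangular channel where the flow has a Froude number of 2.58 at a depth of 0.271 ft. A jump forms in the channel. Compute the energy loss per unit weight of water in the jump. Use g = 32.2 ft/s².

ΔE = 0.221 ft

Fr₁ = 2.58 (given).
By Bélanger, y₂/y₁ = ½[√(1 + 8Fr₁²) − 1] = ½[√54.25 − 1] = 3.18.
y₂ = 3.18 × 0.271 = 0.863 ft.
Head loss: ΔE = (y₂ − y₁)³/(4y₁y₂) = (0.863 − 0.271)³/(4×0.271×0.863) = 0.207/0.935 = 0.221 ft.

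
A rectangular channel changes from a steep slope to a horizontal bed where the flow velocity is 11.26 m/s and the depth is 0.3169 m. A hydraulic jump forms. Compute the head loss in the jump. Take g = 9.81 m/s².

ΔE = 3.983 m

Fr₁ = V₁/√(g·y₁) = 11.26/√(9.81×0.3169) = 6.386.
By Bélanger, y₂/y₁ = ½[√(1 + 8Fr₁²) − 1] = ½[√327.27 − 1] = 8.545.
y₂ = 8.545 × 0.3169 = 2.708 m.
q = V₁·y₁ = 11.26 × 0.3169 = 3.568 m²/s. V₂ = q/y₂ = 3.568/2.708 = 1.318 m/s. E₁ = y₁ + V₁²/2g = 6.779 m; E₂ = y₂ + V₂²/2g = 2.796 m. ΔE = E₁ − E₂ = 3.983 m.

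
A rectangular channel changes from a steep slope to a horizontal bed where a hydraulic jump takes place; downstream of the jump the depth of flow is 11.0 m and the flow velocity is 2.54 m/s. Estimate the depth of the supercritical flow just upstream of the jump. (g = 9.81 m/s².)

Fr₂ = V₂/√(g·y₂) = 2.54/√(9.81×11.0) = 0.245.
Applying the sequent-depth relation in reverse, y₁/y₂ = ½[√(1 + 8Fr₂²) − 1] = ½[√1.478 − 1] = 0.108.
y₁ = 0.108 × 11.0 = 1.19 m.

y₁ = 1.19 m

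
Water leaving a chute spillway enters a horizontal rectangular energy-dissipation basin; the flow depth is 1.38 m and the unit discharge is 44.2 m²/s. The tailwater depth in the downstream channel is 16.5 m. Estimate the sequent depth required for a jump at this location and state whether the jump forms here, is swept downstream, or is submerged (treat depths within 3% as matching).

y₂ = 16.3 m; the jump forms here

V₁ = q/y₁ = 44.2/1.38 = 32.0 m/s. Fr₁ = V₁/√(g·y₁) = 32.0/√(9.81×1.38) = 8.71.
Bélanger equation: y₂/y₁ = ½[√(1 + 8Fr₁²) − 1] = ½[√607.2 − 1] = 11.8.
y₂ = 11.8 × 1.38 = 16.3 m.
Tailwater y_tw = 16.5 m: y_tw ≈ y₂, so the jump forms here.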